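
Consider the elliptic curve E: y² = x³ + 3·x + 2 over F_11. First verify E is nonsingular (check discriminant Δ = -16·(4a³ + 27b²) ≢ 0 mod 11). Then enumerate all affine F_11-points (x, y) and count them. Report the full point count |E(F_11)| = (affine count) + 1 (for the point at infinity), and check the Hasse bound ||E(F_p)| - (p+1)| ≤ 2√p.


Affine points = {(2, 4), (2, 7), (3, 4), (3, 7), (4, 1), (4, 10), (6, 4), (6, 7), (7, 5), (7, 6), (10, 3), (10, 8)}; affine count = 12; |E(F_11)| = 13.

Discriminant check: Δ ∝ 4a³ + 27b² = 4·3³ + 27·2² = 4·27 + 27·4 ≡ 7 (mod 11). Nonzero ⇒ E is nonsingular.
For each x ∈ F_11, compute rhs = x³ + 3·x + 2 mod 11, then count y ∈ F_11 with y² ≡ rhs.
  x = 0: rhs = 2, matching y values: none (0 points).
  x = 1: rhs = 6, matching y values: none (0 points).
  x = 2: rhs = 5, matching y values: 4, 7 (2 points).
  x = 3: rhs = 5, matching y values: 4, 7 (2 points).
  x = 4: rhs = 1, matching y values: 1, 10 (2 points).
  x = 5: rhs = 10, matching y values: none (0 points).
  x = 6: rhs = 5, matching y values: 4, 7 (2 points).
  x = 7: rhs = 3, matching y values: 5, 6 (2 points).
  x = 8: rhs = 10, matching y values: none (0 points).
  x = 9: rhs = 10, matching y values: none (0 points).
  x = 10: rhs = 9, matching y values: 3, 8 (2 points).
Total affine count: 12.
Full point count |E(F_11)| = 12 + 1 = 13.
Hasse bound: |13 − (11+1)| = |1| = 1 ≤ 2√11 ≈ 6.6332 ✓.


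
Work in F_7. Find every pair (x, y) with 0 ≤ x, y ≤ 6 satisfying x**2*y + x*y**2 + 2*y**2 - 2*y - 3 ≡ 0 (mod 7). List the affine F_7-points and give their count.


Affine F_7-points: {(0, 4), (1, 2), (1, 3), (3, 3), (3, 4), (4, 2), (4, 5), (5, 5)}; count = 8.

For each of the 49 pairs (x, y) ∈ F_7², evaluate f(x, y) mod 7. Record the zeros.
  x = 0: [0↦4, 1↦4, 2↦1, 3↦2, 4↦0, 5↦2, 6↦1]  zeros at y ∈ {4}
  x = 1: [0↦4, 1↦6, 2↦0, 3↦0, 4↦6, 5↦4, 6↦1]  zeros at y ∈ {2, 3}
  x = 2: [0↦4, 1↦3, 2↦3, 3↦4, 4↦6, 5↦2, 6↦6]  zeros at y ∈ ∅
  x = 3: [0↦4, 1↦2, 2↦3, 3↦0, 4↦0, 5↦3, 6↦2]  zeros at y ∈ {3, 4}
  x = 4: [0↦4, 1↦3, 2↦0, 3↦2, 4↦2, 5↦0, 6↦3]  zeros at y ∈ {2, 5}
  x = 5: [0↦4, 1↦6, 2↦1, 3↦3, 4↦5, 5↦0, 6↦2]  zeros at y ∈ {5}
  x = 6: [0↦4, 1↦4, 2↦6, 3↦3, 4↦2, 5↦3, 6↦6]  zeros at y ∈ ∅
Collecting zeros: affine points = {(0, 4), (1, 2), (1, 3), (3, 3), (3, 4), (4, 2), (4, 5), (5, 5)}.
Total count |C(F_7)_aff| = 8.


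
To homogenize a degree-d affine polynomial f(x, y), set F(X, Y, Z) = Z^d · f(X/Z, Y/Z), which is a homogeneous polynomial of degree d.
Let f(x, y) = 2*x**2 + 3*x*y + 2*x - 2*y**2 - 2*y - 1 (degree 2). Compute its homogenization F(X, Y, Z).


F(X, Y, Z) = 2*X**2 + 3*X*Y + 2*X*Z - 2*Y**2 - 2*Y*Z - Z**2

deg(f) = 2.
Substitute x = X/Z, y = Y/Z into f, then multiply by Z^2.
  monomial 2·x^2·y^0 ↦ 2·X^2·Y^0·Z^0.
  monomial 3·x^1·y^1 ↦ 3·X^1·Y^1·Z^0.
  monomial 2·x^1·y^0 ↦ 2·X^1·Y^0·Z^1.
  monomial -2·x^0·y^2 ↦ -2·X^0·Y^2·Z^0.
  monomial -2·x^0·y^1 ↦ -2·X^0·Y^1·Z^1.
  monomial -1·x^0·y^0 ↦ -1·X^0·Y^0·Z^2.
Collecting: F(X, Y, Z) = 2*X**2 + 3*X*Y + 2*X*Z - 2*Y**2 - 2*Y*Z - Z**2.


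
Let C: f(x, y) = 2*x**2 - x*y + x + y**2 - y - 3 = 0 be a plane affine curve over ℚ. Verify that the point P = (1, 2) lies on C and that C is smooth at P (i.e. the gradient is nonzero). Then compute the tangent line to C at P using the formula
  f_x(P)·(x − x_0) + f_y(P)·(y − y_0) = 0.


Tangent line at P: 3*x + 2*y - 7 = 0.

Step 1: f(1, 2) = 0, so P lies on C.
Step 2: partial derivatives
  f_x(x, y) = 4*x - y + 1, f_y(x, y) = -x + 2*y - 1.
  f_x(P) = 3, f_y(P) = 2 (gradient nonzero, so P is smooth).
Step 3: tangent line at P: 3·(x − 1) + 2·(y − 2) = 0.
Expanding: 3*x + 2*y - 7 = 0.


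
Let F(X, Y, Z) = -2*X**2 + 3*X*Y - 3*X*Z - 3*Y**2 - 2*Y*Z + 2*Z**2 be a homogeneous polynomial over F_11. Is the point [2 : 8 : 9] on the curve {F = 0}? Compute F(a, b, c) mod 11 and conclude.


F(2,8,9) ≡ 10 (mod 11); P is NOT on the curve.

Evaluate F(2, 8, 9) term-by-term (mod 11).
  -2*X**2 ↦ -2·4·1·1 = -8
  3*X*Y ↦ 3·2·8·1 = 48
  -3*X*Z ↦ -3·2·1·9 = -54
  -3*Y**2 ↦ -3·1·64·1 = -192
  -2*Y*Z ↦ -2·1·8·9 = -144
  2*Z**2 ↦ 2·1·1·81 = 162
Sum: F(2, 8, 9) = (-8) + (48) + (-54) + (-192) + (-144) + (162) = -188.
Reducing mod 11: -188 ≡ 10 (mod 11).
Since F(a, b, c) ≡ 10 ≠ 0 (mod 11), P does NOT lie on the curve.


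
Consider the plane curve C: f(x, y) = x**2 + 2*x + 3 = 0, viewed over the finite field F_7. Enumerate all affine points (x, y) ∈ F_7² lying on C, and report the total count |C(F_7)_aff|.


Affine F_7-points: ∅; count = 0.

For each of the 49 pairs (x, y) ∈ F_7², evaluate f(x, y) mod 7. Record the zeros.
  x = 0: [0↦3, 1↦3, 2↦3, 3↦3, 4↦3, 5↦3, 6↦3]  zeros at y ∈ ∅
  x = 1: [0↦6, 1↦6, 2↦6, 3↦6, 4↦6, 5↦6, 6↦6]  zeros at y ∈ ∅
  x = 2: [0↦4, 1↦4, 2↦4, 3↦4, 4↦4, 5↦4, 6↦4]  zeros at y ∈ ∅
  x = 3: [0↦4, 1↦4, 2↦4, 3↦4, 4↦4, 5↦4, 6↦4]  zeros at y ∈ ∅
  x = 4: [0↦6, 1↦6, 2↦6, 3↦6, 4↦6, 5↦6, 6↦6]  zeros at y ∈ ∅
  x = 5: [0↦3, 1↦3, 2↦3, 3↦3, 4↦3, 5↦3, 6↦3]  zeros at y ∈ ∅
  x = 6: [0↦2, 1↦2, 2↦2, 3↦2, 4↦2, 5↦2, 6↦2]  zeros at y ∈ ∅
Collecting zeros: affine points = ∅.
Total count |C(F_7)_aff| = 0.


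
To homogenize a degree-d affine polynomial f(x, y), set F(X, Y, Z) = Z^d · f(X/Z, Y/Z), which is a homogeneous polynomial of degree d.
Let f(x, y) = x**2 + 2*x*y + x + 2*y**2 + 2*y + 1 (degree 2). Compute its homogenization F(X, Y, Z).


F(X, Y, Z) = X**2 + 2*X*Y + X*Z + 2*Y**2 + 2*Y*Z + Z**2

deg(f) = 2.
Substitute x = X/Z, y = Y/Z into f, then multiply by Z^2.
  monomial 1·x^2·y^0 ↦ 1·X^2·Y^0·Z^0.
  monomial 2·x^1·y^1 ↦ 2·X^1·Y^1·Z^0.
  monomial 1·x^1·y^0 ↦ 1·X^1·Y^0·Z^1.
  monomial 2·x^0·y^2 ↦ 2·X^0·Y^2·Z^0.
  monomial 2·x^0·y^1 ↦ 2·X^0·Y^1·Z^1.
  monomial 1·x^0·y^0 ↦ 1·X^0·Y^0·Z^2.
Collecting: F(X, Y, Z) = X**2 + 2*X*Y + X*Z + 2*Y**2 + 2*Y*Z + Z**2.


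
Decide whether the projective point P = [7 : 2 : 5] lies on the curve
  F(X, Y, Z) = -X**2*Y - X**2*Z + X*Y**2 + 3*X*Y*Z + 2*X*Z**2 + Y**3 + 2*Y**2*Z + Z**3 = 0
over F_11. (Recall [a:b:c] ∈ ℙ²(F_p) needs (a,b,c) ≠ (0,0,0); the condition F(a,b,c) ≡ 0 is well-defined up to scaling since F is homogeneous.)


F(7,2,5) ≡ 0 (mod 11); P is on the curve.

Evaluate F(7, 2, 5) term-by-term (mod 11).
  -X**2*Y ↦ -1·49·2·1 = -98
  -X**2*Z ↦ -1·49·1·5 = -245
  X*Y**2 ↦ 1·7·4·1 = 28
  3*X*Y*Z ↦ 3·7·2·5 = 210
  2*X*Z**2 ↦ 2·7·1·25 = 350
  Y**3 ↦ 1·1·8·1 = 8
  2*Y**2*Z ↦ 2·1·4·5 = 40
  Z**3 ↦ 1·1·1·125 = 125
Sum: F(7, 2, 5) = (-98) + (-245) + (28) + (210) + (350) + (8) + (40) + (125) = 418.
Reducing mod 11: 418 ≡ 0 (mod 11).
Since F(a, b, c) ≡ 0 (mod 11), P lies on the curve.


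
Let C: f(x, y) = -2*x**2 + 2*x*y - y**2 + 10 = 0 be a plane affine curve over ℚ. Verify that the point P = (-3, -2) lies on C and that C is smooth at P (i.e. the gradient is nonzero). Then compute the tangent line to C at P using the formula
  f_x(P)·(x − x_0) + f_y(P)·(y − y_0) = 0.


Tangent line at P: 8*x - 2*y + 20 = 0.

Step 1: f(-3, -2) = 0, so P lies on C.
Step 2: partial derivatives
  f_x(x, y) = -4*x + 2*y, f_y(x, y) = 2*x - 2*y.
  f_x(P) = 8, f_y(P) = -2 (gradient nonzero, so P is smooth).
Step 3: tangent line at P: 8·(x − -3) + -2·(y − -2) = 0.
Expanding: 8*x - 2*y + 20 = 0.


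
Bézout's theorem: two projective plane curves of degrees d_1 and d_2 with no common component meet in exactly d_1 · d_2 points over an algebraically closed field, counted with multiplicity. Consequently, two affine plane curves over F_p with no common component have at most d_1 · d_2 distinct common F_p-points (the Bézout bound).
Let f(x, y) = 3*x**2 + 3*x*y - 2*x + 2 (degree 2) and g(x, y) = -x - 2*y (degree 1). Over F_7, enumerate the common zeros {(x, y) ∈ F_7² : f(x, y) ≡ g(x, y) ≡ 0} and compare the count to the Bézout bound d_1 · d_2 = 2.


Common zeros: ∅; count = 0; Bézout bound = 2.

deg(f) = 2, deg(g) = 1, so Bézout bound = 2.
Scan x ∈ F_7. For each x, list the y ∈ F_7 with f(x, y) ≡ 0 and those with g(x, y) ≡ 0 (mod 7); the common zeros in that column are the intersection.
  x = 0: f ≡ 0 at y ∈ ∅; g ≡ 0 at y ∈ {0}; common: ∅.
  x = 1: f ≡ 0 at y ∈ {6}; g ≡ 0 at y ∈ {3}; common: ∅.
  x = 2: f ≡ 0 at y ∈ {3}; g ≡ 0 at y ∈ {6}; common: ∅.
  x = 3: f ≡ 0 at y ∈ {6}; g ≡ 0 at y ∈ {2}; common: ∅.
  x = 4: f ≡ 0 at y ∈ {0}; g ≡ 0 at y ∈ {5}; common: ∅.
  x = 5: f ≡ 0 at y ∈ {3}; g ≡ 0 at y ∈ {1}; common: ∅.
  x = 6: f ≡ 0 at y ∈ {0}; g ≡ 0 at y ∈ {4}; common: ∅.
Collecting: common zeros = ∅, so the count is 0.
Comparison with the Bézout bound: 0 ≤ 2 = deg(f)·deg(g), as expected for curves with no common component (the affine F_7-count falls short of the bound because intersections may lie at infinity, over extension fields, or carry multiplicity).


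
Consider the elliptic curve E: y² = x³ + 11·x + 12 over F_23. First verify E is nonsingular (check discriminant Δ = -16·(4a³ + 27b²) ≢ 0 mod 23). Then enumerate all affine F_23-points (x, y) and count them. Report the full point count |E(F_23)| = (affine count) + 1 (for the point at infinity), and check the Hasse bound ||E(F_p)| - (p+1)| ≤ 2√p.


Affine points = {(0, 9), (0, 14), (1, 1), (1, 22), (3, 7), (3, 16), (5, 10), (5, 13), (6, 8), (6, 15), (7, 8), (7, 15), (9, 9), (9, 14), (10, 8), (10, 15), (12, 3), (12, 20), (13, 11), (13, 12), (14, 9), (14, 14), (16, 11), (16, 12), (17, 11), (17, 12), (18, 4), (18, 19), (22, 0)}; affine count = 29; |E(F_23)| = 30.

Discriminant check: Δ ∝ 4a³ + 27b² = 4·11³ + 27·12² = 4·1331 + 27·144 ≡ 12 (mod 23). Nonzero ⇒ E is nonsingular.
For each x ∈ F_23, compute rhs = x³ + 11·x + 12 mod 23, then count y ∈ F_23 with y² ≡ rhs.
  x = 0: rhs = 12, matching y values: 9, 14 (2 points).
  x = 1: rhs = 1, matching y values: 1, 22 (2 points).
  x = 2: rhs = 19, matching y values: none (0 points).
  x = 3: rhs = 3, matching y values: 7, 16 (2 points).
  x = 4: rhs = 5, matching y values: none (0 points).
  x = 5: rhs = 8, matching y values: 10, 13 (2 points).
  x = 6: rhs = 18, matching y values: 8, 15 (2 points).
  x = 7: rhs = 18, matching y values: 8, 15 (2 points).
  x = 8: rhs = 14, matching y values: none (0 points).
  x = 9: rhs = 12, matching y values: 9, 14 (2 points).
  x = 10: rhs = 18, matching y values: 8, 15 (2 points).
  x = 11: rhs = 15, matching y values: none (0 points).
  x = 12: rhs = 9, matching y values: 3, 20 (2 points).
  x = 13: rhs = 6, matching y values: 11, 12 (2 points).
  x = 14: rhs = 12, matching y values: 9, 14 (2 points).
  x = 15: rhs = 10, matching y values: none (0 points).
  x = 16: rhs = 6, matching y values: 11, 12 (2 points).
  x = 17: rhs = 6, matching y values: 11, 12 (2 points).
  x = 18: rhs = 16, matching y values: 4, 19 (2 points).
  x = 19: rhs = 19, matching y values: none (0 points).
  x = 20: rhs = 21, matching y values: none (0 points).
  x = 21: rhs = 5, matching y values: none (0 points).
  x = 22: rhs = 0, matching y values: 0 (1 points).
Total affine count: 29.
Full point count |E(F_23)| = 29 + 1 = 30.
Hasse bound: |30 − (23+1)| = |6| = 6 ≤ 2√23 ≈ 9.5917 ✓.


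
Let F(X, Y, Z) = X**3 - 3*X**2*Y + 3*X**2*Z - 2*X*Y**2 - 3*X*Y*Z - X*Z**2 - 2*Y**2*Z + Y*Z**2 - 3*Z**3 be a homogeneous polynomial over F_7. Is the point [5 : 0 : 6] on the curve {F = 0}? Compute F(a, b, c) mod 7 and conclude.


F(5,0,6) ≡ 6 (mod 7); P is NOT on the curve.

Evaluate F(5, 0, 6) term-by-term (mod 7).
  X**3 ↦ 1·125·1·1 = 125
  -3*X**2*Y ↦ -3·25·0·1 = 0
  3*X**2*Z ↦ 3·25·1·6 = 450
  -2*X*Y**2 ↦ -2·5·0·1 = 0
  -3*X*Y*Z ↦ -3·5·0·6 = 0
  -X*Z**2 ↦ -1·5·1·36 = -180
  -2*Y**2*Z ↦ -2·1·0·6 = 0
  Y*Z**2 ↦ 1·1·0·36 = 0
  -3*Z**3 ↦ -3·1·1·216 = -648
Sum: F(5, 0, 6) = (125) + (0) + (450) + (0) + (0) + (-180) + (0) + (0) + (-648) = -253.
Reducing mod 7: -253 ≡ 6 (mod 7).
Since F(a, b, c) ≡ 6 ≠ 0 (mod 7), P does NOT lie on the curve.


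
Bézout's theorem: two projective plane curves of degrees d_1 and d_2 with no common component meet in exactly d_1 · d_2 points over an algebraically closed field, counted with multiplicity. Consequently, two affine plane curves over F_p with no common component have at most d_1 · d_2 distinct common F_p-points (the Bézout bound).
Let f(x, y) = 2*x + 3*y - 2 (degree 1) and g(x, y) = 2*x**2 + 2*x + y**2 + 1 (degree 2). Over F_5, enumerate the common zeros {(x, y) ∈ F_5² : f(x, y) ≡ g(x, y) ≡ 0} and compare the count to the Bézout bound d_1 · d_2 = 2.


Common zeros: {(1, 0), (4, 3)}; count = 2; Bézout bound = 2.

deg(f) = 1, deg(g) = 2, so Bézout bound = 2.
Scan x ∈ F_5. For each x, list the y ∈ F_5 with f(x, y) ≡ 0 and those with g(x, y) ≡ 0 (mod 5); the common zeros in that column are the intersection.
  x = 0: f ≡ 0 at y ∈ {4}; g ≡ 0 at y ∈ {2, 3}; common: ∅.
  x = 1: f ≡ 0 at y ∈ {0}; g ≡ 0 at y ∈ {0}; common: {0}.
  x = 2: f ≡ 0 at y ∈ {1}; g ≡ 0 at y ∈ ∅; common: ∅.
  x = 3: f ≡ 0 at y ∈ {2}; g ≡ 0 at y ∈ {0}; common: ∅.
  x = 4: f ≡ 0 at y ∈ {3}; g ≡ 0 at y ∈ {2, 3}; common: {3}.
Collecting: common zeros = {(1, 0), (4, 3)}, so the count is 2.
Comparison with the Bézout bound: 2 ≤ 2 = deg(f)·deg(g), as expected for curves with no common component (the bound is attained).


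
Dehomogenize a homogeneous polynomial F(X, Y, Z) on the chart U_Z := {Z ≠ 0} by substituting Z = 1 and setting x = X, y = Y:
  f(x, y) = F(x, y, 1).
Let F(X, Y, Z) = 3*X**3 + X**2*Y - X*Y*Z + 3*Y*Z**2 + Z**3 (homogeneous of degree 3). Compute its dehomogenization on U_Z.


f(x, y) = 3*x**3 + x**2*y - x*y + 3*y + 1

On U_Z we set Z = 1. Each monomial c·X^i·Y^j·Z^k in F becomes c·x^i·y^j·1^k = c·x^i·y^j.
Substituting Z = 1: F(X, Y, 1) = 3*x**3 + x**2*y - x*y + 3*y + 1.
Note: deg(f) ≤ deg(F) = 3; strict inequality happens when F is divisible by Z (lost terms).


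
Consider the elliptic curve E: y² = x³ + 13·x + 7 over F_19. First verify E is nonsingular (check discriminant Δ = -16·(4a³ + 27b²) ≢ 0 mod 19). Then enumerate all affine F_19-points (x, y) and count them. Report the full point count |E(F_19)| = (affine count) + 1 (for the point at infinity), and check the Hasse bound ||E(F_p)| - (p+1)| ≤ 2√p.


Affine points = {(0, 8), (0, 11), (3, 4), (3, 15), (4, 3), (4, 16), (5, 8), (5, 11), (6, 4), (6, 15), (7, 2), (7, 17), (9, 6), (9, 13), (10, 4), (10, 15), (13, 6), (13, 13), (14, 8), (14, 11), (15, 9), (15, 10), (16, 6), (16, 13), (17, 7), (17, 12)}; affine count = 26; |E(F_19)| = 27.

Discriminant check: Δ ∝ 4a³ + 27b² = 4·13³ + 27·7² = 4·2197 + 27·49 ≡ 3 (mod 19). Nonzero ⇒ E is nonsingular.
For each x ∈ F_19, compute rhs = x³ + 13·x + 7 mod 19, then count y ∈ F_19 with y² ≡ rhs.
  x = 0: rhs = 7, matching y values: 8, 11 (2 points).
  x = 1: rhs = 2, matching y values: none (0 points).
  x = 2: rhs = 3, matching y values: none (0 points).
  x = 3: rhs = 16, matching y values: 4, 15 (2 points).
  x = 4: rhs = 9, matching y values: 3, 16 (2 points).
  x = 5: rhs = 7, matching y values: 8, 11 (2 points).
  x = 6: rhs = 16, matching y values: 4, 15 (2 points).
  x = 7: rhs = 4, matching y values: 2, 17 (2 points).
  x = 8: rhs = 15, matching y values: none (0 points).
  x = 9: rhs = 17, matching y values: 6, 13 (2 points).
  x = 10: rhs = 16, matching y values: 4, 15 (2 points).
  x = 11: rhs = 18, matching y values: none (0 points).
  x = 12: rhs = 10, matching y values: none (0 points).
  x = 13: rhs = 17, matching y values: 6, 13 (2 points).
  x = 14: rhs = 7, matching y values: 8, 11 (2 points).
  x = 15: rhs = 5, matching y values: 9, 10 (2 points).
  x = 16: rhs = 17, matching y values: 6, 13 (2 points).
  x = 17: rhs = 11, matching y values: 7, 12 (2 points).
  x = 18: rhs = 12, matching y values: none (0 points).
Total affine count: 26.
Full point count |E(F_19)| = 26 + 1 = 27.
Hasse bound: |27 − (19+1)| = |7| = 7 ≤ 2√19 ≈ 8.7178 ✓.


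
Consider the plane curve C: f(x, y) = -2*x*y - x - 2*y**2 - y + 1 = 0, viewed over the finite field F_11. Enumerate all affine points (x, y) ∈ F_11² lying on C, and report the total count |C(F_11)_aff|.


Affine F_11-points: {(0, 6), (0, 10), (1, 0), (1, 4), (3, 1), (5, 3), (5, 8), (7, 2), (7, 7), (9, 9)}; count = 10.

For each of the 121 pairs (x, y) ∈ F_11², evaluate f(x, y) mod 11. Record the zeros.
  x = 0: [0↦1, 1↦9, 2↦2, 3↦2, 4↦9, 5↦1, 6↦0, 7↦6, 8↦8, 9↦6, 10↦0]  zeros at y ∈ {6, 10}
  x = 1: [0↦0, 1↦6, 2↦8, 3↦6, 4↦0, 5↦1, 6↦9, 7↦2, 8↦2, 9↦9, 10↦1]  zeros at y ∈ {0, 4}
  x = 2: [0↦10, 1↦3, 2↦3, 3↦10, 4↦2, 5↦1, 6↦7, 7↦9, 8↦7, 9↦1, 10↦2]  zeros at y ∈ ∅
  x = 3: [0↦9, 1↦0, 2↦9, 3↦3, 4↦4, 5↦1, 6↦5, 7↦5, 8↦1, 9↦4, 10↦3]  zeros at y ∈ {1}
  x = 4: [0↦8, 1↦8, 2↦4, 3↦7, 4↦6, 5↦1, 6↦3, 7↦1, 8↦6, 9↦7, 10↦4]  zeros at y ∈ ∅
  x = 5: [0↦7, 1↦5, 2↦10, 3↦0, 4↦8, 5↦1, 6↦1, 7↦8, 8↦0, 9↦10, 10↦5]  zeros at y ∈ {3, 8}
  x = 6: [0↦6, 1↦2, 2↦5, 3↦4, 4↦10, 5↦1, 6↦10, 7↦4, 8↦5, 9↦2, 10↦6]  zeros at y ∈ ∅
  x = 7: [0↦5, 1↦10, 2↦0, 3↦8, 4↦1, 5↦1, 6↦8, 7↦0, 8↦10, 9↦5, 10↦7]  zeros at y ∈ {2, 7}
  x = 8: [0↦4, 1↦7, 2↦6, 3↦1, 4↦3, 5↦1, 6↦6, 7↦7, 8↦4, 9↦8, 10↦8]  zeros at y ∈ ∅
  x = 9: [0↦3, 1↦4, 2↦1, 3↦5, 4↦5, 5↦1, 6↦4, 7↦3, 8↦9, 9↦0, 10↦9]  zeros at y ∈ {9}
  x = 10: [0↦2, 1↦1, 2↦7, 3↦9, 4↦7, 5↦1, 6↦2, 7↦10, 8↦3, 9↦3, 10↦10]  zeros at y ∈ ∅
Collecting zeros: affine points = {(0, 6), (0, 10), (1, 0), (1, 4), (3, 1), (5, 3), (5, 8), (7, 2), (7, 7), (9, 9)}.
Total count |C(F_11)_aff| = 10.


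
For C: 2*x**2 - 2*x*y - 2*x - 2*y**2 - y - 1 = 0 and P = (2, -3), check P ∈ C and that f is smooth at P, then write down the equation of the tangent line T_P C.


Tangent line at P: 12*x + 7*y - 3 = 0.

Step 1: f(2, -3) = 0, so P lies on C.
Step 2: partial derivatives
  f_x(x, y) = 4*x - 2*y - 2, f_y(x, y) = -2*x - 4*y - 1.
  f_x(P) = 12, f_y(P) = 7 (gradient nonzero, so P is smooth).
Step 3: tangent line at P: 12·(x − 2) + 7·(y − -3) = 0.
Expanding: 12*x + 7*y - 3 = 0.


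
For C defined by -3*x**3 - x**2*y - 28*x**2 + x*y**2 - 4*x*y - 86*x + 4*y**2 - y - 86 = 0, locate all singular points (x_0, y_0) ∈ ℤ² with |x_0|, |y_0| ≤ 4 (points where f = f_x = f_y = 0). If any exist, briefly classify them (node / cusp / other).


Singular points: {(-3, -1)}; classification: cusp.

Compute partial derivatives:
  f_x = -9*x**2 - 2*x*y - 56*x + y**2 - 4*y - 86.
  f_y = -x**2 + 2*x*y - 4*x + 8*y - 1.
Scan x_0 ∈ {−4, ..., 4}. For each x_0, f_y(x_0, y) is a polynomial in y; find its integer roots y ∈ {−4, ..., 4}, then test f_x and f at those candidates.
  x = -4: f_y(-4, y) = -1; no integer root y with |y| ≤ 4.
  x = -3: f_y(-3, y) = 2*y + 2; vanishes at y ∈ {-1}. (-3, -1): f_x = 0, f = 0 — SINGULAR.
  x = -2: f_y(-2, y) = 4*y + 3; no integer root y with |y| ≤ 4.
  x = -1: f_y(-1, y) = 6*y + 2; no integer root y with |y| ≤ 4.
  x = 0: f_y(0, y) = 8*y - 1; no integer root y with |y| ≤ 4.
  x = 1: f_y(1, y) = 10*y - 6; no integer root y with |y| ≤ 4.
  x = 2: f_y(2, y) = 12*y - 13; no integer root y with |y| ≤ 4.
  x = 3: f_y(3, y) = 14*y - 22; no integer root y with |y| ≤ 4.
  x = 4: f_y(4, y) = 16*y - 33; no integer root y with |y| ≤ 4.
Only singular point on the grid: (-3, -1).
Classify: substitute x = -3 + u, y = -1 + v and expand: f = -3*u**3 - u**2*v + u*v**2 + v**2.
No constant or linear terms (consistent with a singular point). Quadratic part: v**2. Cubic part: -3*u**3 - u**2*v + u*v**2.
The quadratic part v**2 is a perfect square, so there is a single (double) tangent line v = 0, i.e. y = -1. Restricting the cubic part to that line (v = 0) leaves -3*u**3 ≠ 0, so f is not divisible by v and the branch is v² ≈ 3*u**3 to lowest order — this is a cusp.
Classification: cusp.


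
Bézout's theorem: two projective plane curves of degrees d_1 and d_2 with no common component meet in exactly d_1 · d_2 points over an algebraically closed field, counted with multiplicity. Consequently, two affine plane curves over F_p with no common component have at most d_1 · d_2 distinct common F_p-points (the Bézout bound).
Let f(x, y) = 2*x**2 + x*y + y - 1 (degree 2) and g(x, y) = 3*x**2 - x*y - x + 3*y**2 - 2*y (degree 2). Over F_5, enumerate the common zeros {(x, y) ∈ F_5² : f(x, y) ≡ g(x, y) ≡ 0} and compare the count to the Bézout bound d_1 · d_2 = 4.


Common zeros: ∅; count = 0; Bézout bound = 4.

deg(f) = 2, deg(g) = 2, so Bézout bound = 4.
Scan x ∈ F_5. For each x, list the y ∈ F_5 with f(x, y) ≡ 0 and those with g(x, y) ≡ 0 (mod 5); the common zeros in that column are the intersection.
  x = 0: f ≡ 0 at y ∈ {1}; g ≡ 0 at y ∈ {0, 4}; common: ∅.
  x = 1: f ≡ 0 at y ∈ {2}; g ≡ 0 at y ∈ {3}; common: ∅.
  x = 2: f ≡ 0 at y ∈ {1}; g ≡ 0 at y ∈ {0, 3}; common: ∅.
  x = 3: f ≡ 0 at y ∈ {2}; g ≡ 0 at y ∈ ∅; common: ∅.
  x = 4: f ≡ 0 at y ∈ ∅; g ≡ 0 at y ∈ ∅; common: ∅.
Collecting: common zeros = ∅, so the count is 0.
Comparison with the Bézout bound: 0 ≤ 4 = deg(f)·deg(g), as expected for curves with no common component (the affine F_5-count falls short of the bound because intersections may lie at infinity, over extension fields, or carry multiplicity).


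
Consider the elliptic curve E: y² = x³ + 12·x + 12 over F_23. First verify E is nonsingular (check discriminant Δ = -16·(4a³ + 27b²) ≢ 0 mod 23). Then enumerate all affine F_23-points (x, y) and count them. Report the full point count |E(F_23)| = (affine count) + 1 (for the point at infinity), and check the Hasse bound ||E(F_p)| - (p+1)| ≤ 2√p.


Affine points = {(0, 9), (0, 14), (1, 5), (1, 18), (3, 11), (3, 12), (4, 3), (4, 20), (5, 6), (5, 17), (6, 1), (6, 22), (7, 5), (7, 18), (11, 7), (11, 16), (14, 7), (14, 16), (15, 5), (15, 18), (17, 0), (20, 8), (20, 15), (21, 7), (21, 16)}; affine count = 25; |E(F_23)| = 26.

Discriminant check: Δ ∝ 4a³ + 27b² = 4·12³ + 27·12² = 4·1728 + 27·144 ≡ 13 (mod 23). Nonzero ⇒ E is nonsingular.
For each x ∈ F_23, compute rhs = x³ + 12·x + 12 mod 23, then count y ∈ F_23 with y² ≡ rhs.
  x = 0: rhs = 12, matching y values: 9, 14 (2 points).
  x = 1: rhs = 2, matching y values: 5, 18 (2 points).
  x = 2: rhs = 21, matching y values: none (0 points).
  x = 3: rhs = 6, matching y values: 11, 12 (2 points).
  x = 4: rhs = 9, matching y values: 3, 20 (2 points).
  x = 5: rhs = 13, matching y values: 6, 17 (2 points).
  x = 6: rhs = 1, matching y values: 1, 22 (2 points).
  x = 7: rhs = 2, matching y values: 5, 18 (2 points).
  x = 8: rhs = 22, matching y values: none (0 points).
  x = 9: rhs = 21, matching y values: none (0 points).
  x = 10: rhs = 5, matching y values: none (0 points).
  x = 11: rhs = 3, matching y values: 7, 16 (2 points).
  x = 12: rhs = 21, matching y values: none (0 points).
  x = 13: rhs = 19, matching y values: none (0 points).
  x = 14: rhs = 3, matching y values: 7, 16 (2 points).
  x = 15: rhs = 2, matching y values: 5, 18 (2 points).
  x = 16: rhs = 22, matching y values: none (0 points).
  x = 17: rhs = 0, matching y values: 0 (1 points).
  x = 18: rhs = 11, matching y values: none (0 points).
  x = 19: rhs = 15, matching y values: none (0 points).
  x = 20: rhs = 18, matching y values: 8, 15 (2 points).
  x = 21: rhs = 3, matching y values: 7, 16 (2 points).
  x = 22: rhs = 22, matching y values: none (0 points).
Total affine count: 25.
Full point count |E(F_23)| = 25 + 1 = 26.
Hasse bound: |26 − (23+1)| = |2| = 2 ≤ 2√23 ≈ 9.5917 ✓.


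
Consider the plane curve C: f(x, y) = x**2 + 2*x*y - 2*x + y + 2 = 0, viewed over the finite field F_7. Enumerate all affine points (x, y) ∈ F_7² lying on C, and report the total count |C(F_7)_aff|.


Affine F_7-points: {(0, 5), (1, 2), (2, 1), (4, 2), (5, 1), (6, 5)}; count = 6.

For each of the 49 pairs (x, y) ∈ F_7², evaluate f(x, y) mod 7. Record the zeros.
  x = 0: [0↦2, 1↦3, 2↦4, 3↦5, 4↦6, 5↦0, 6↦1]  zeros at y ∈ {5}
  x = 1: [0↦1, 1↦4, 2↦0, 3↦3, 4↦6, 5↦2, 6↦5]  zeros at y ∈ {2}
  x = 2: [0↦2, 1↦0, 2↦5, 3↦3, 4↦1, 5↦6, 6↦4]  zeros at y ∈ {1}
  x = 3: [0↦5, 1↦5, 2↦5, 3↦5, 4↦5, 5↦5, 6↦5]  zeros at y ∈ ∅
  x = 4: [0↦3, 1↦5, 2↦0, 3↦2, 4↦4, 5↦6, 6↦1]  zeros at y ∈ {2}
  x = 5: [0↦3, 1↦0, 2↦4, 3↦1, 4↦5, 5↦2, 6↦6]  zeros at y ∈ {1}
  x = 6: [0↦5, 1↦4, 2↦3, 3↦2, 4↦1, 5↦0, 6↦6]  zeros at y ∈ {5}
Collecting zeros: affine points = {(0, 5), (1, 2), (2, 1), (4, 2), (5, 1), (6, 5)}.
Total count |C(F_7)_aff| = 6.


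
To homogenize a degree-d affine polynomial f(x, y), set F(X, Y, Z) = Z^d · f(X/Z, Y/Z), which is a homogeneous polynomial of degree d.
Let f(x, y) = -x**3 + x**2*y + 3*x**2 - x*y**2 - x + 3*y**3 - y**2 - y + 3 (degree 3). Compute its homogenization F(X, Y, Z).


F(X, Y, Z) = -X**3 + X**2*Y + 3*X**2*Z - X*Y**2 - X*Z**2 + 3*Y**3 - Y**2*Z - Y*Z**2 + 3*Z**3

deg(f) = 3.
Substitute x = X/Z, y = Y/Z into f, then multiply by Z^3.
  monomial -1·x^3·y^0 ↦ -1·X^3·Y^0·Z^0.
  monomial 1·x^2·y^1 ↦ 1·X^2·Y^1·Z^0.
  monomial 3·x^2·y^0 ↦ 3·X^2·Y^0·Z^1.
  monomial -1·x^1·y^2 ↦ -1·X^1·Y^2·Z^0.
  monomial -1·x^1·y^0 ↦ -1·X^1·Y^0·Z^2.
  monomial 3·x^0·y^3 ↦ 3·X^0·Y^3·Z^0.
  monomial -1·x^0·y^2 ↦ -1·X^0·Y^2·Z^1.
  monomial -1·x^0·y^1 ↦ -1·X^0·Y^1·Z^2.
  monomial 3·x^0·y^0 ↦ 3·X^0·Y^0·Z^3.
Collecting: F(X, Y, Z) = -X**3 + X**2*Y + 3*X**2*Z - X*Y**2 - X*Z**2 + 3*Y**3 - Y**2*Z - Y*Z**2 + 3*Z**3.


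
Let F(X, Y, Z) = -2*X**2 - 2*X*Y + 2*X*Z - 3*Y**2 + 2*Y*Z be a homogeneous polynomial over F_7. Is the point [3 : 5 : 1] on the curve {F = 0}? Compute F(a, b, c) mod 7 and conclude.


F(3,5,1) ≡ 5 (mod 7); P is NOT on the curve.

Evaluate F(3, 5, 1) term-by-term (mod 7).
  -2*X**2 ↦ -2·9·1·1 = -18
  -2*X*Y ↦ -2·3·5·1 = -30
  2*X*Z ↦ 2·3·1·1 = 6
  -3*Y**2 ↦ -3·1·25·1 = -75
  2*Y*Z ↦ 2·1·5·1 = 10
Sum: F(3, 5, 1) = (-18) + (-30) + (6) + (-75) + (10) = -107.
Reducing mod 7: -107 ≡ 5 (mod 7).
Since F(a, b, c) ≡ 5 ≠ 0 (mod 7), P does NOT lie on the curve.


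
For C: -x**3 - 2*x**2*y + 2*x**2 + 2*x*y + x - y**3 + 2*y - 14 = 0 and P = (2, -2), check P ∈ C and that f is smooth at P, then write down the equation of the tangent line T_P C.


Tangent line at P: 9*x - 14*y - 46 = 0.

Step 1: f(2, -2) = 0, so P lies on C.
Step 2: partial derivatives
  f_x(x, y) = -3*x**2 - 4*x*y + 4*x + 2*y + 1, f_y(x, y) = -2*x**2 + 2*x - 3*y**2 + 2.
  f_x(P) = 9, f_y(P) = -14 (gradient nonzero, so P is smooth).
Step 3: tangent line at P: 9·(x − 2) + -14·(y − -2) = 0.
Expanding: 9*x - 14*y - 46 = 0.


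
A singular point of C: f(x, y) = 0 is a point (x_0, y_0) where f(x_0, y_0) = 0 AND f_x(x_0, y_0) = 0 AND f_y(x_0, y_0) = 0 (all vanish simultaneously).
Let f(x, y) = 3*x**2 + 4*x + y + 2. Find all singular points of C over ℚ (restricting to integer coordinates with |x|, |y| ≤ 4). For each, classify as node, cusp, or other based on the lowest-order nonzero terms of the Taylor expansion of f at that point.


No singular points in the scanned grid; C is smooth there.

Compute partial derivatives:
  f_x = 6*x + 4.
  f_y = 1.
f_y = 1 is a nonzero constant, so f_y never vanishes: no point (x, y) can satisfy f = f_x = f_y = 0. In particular no (x, y) ∈ {−4, ..., 4}² is singular; the curve is smooth.


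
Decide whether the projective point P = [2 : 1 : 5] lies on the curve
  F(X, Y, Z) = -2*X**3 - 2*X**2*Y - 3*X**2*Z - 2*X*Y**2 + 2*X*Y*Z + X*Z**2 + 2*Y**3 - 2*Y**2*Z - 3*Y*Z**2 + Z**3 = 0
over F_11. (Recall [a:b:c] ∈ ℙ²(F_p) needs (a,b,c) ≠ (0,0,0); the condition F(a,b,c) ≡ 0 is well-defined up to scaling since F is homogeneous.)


F(2,1,5) ≡ 2 (mod 11); P is NOT on the curve.

Evaluate F(2, 1, 5) term-by-term (mod 11).
  -2*X**3 ↦ -2·8·1·1 = -16
  -2*X**2*Y ↦ -2·4·1·1 = -8
  -3*X**2*Z ↦ -3·4·1·5 = -60
  -2*X*Y**2 ↦ -2·2·1·1 = -4
  2*X*Y*Z ↦ 2·2·1·5 = 20
  X*Z**2 ↦ 1·2·1·25 = 50
  2*Y**3 ↦ 2·1·1·1 = 2
  -2*Y**2*Z ↦ -2·1·1·5 = -10
  -3*Y*Z**2 ↦ -3·1·1·25 = -75
  Z**3 ↦ 1·1·1·125 = 125
Sum: F(2, 1, 5) = (-16) + (-8) + (-60) + (-4) + (20) + (50) + (2) + (-10) + (-75) + (125) = 24.
Reducing mod 11: 24 ≡ 2 (mod 11).
Since F(a, b, c) ≡ 2 ≠ 0 (mod 11), P does NOT lie on the curve.


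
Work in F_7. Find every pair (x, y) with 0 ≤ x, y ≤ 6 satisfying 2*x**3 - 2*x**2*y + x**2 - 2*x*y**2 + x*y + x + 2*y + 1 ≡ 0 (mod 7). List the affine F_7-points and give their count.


Affine F_7-points: {(0, 3), (6, 1), (6, 3)}; count = 3.

For each of the 49 pairs (x, y) ∈ F_7², evaluate f(x, y) mod 7. Record the zeros.
  x = 0: [0↦1, 1↦3, 2↦5, 3↦0, 4↦2, 5↦4, 6↦6]  zeros at y ∈ {3}
  x = 1: [0↦5, 1↦4, 2↦6, 3↦4, 4↦5, 5↦2, 6↦2]  zeros at y ∈ ∅
  x = 2: [0↦2, 1↦1, 2↦6, 3↦3, 4↦6, 5↦1, 6↦2]  zeros at y ∈ ∅
  x = 3: [0↦4, 1↦6, 2↦3, 3↦2, 4↦3, 5↦6, 6↦4]  zeros at y ∈ ∅
  x = 4: [0↦2, 1↦3, 2↦2, 3↦6, 4↦1, 5↦1, 6↦6]  zeros at y ∈ ∅
  x = 5: [0↦1, 1↦4, 2↦1, 3↦6, 4↦5, 5↦5, 6↦6]  zeros at y ∈ ∅
  x = 6: [0↦6, 1↦0, 2↦5, 3↦0, 4↦6, 5↦2, 6↦2]  zeros at y ∈ {1, 3}
Collecting zeros: affine points = {(0, 3), (6, 1), (6, 3)}.
Total count |C(F_7)_aff| = 3.


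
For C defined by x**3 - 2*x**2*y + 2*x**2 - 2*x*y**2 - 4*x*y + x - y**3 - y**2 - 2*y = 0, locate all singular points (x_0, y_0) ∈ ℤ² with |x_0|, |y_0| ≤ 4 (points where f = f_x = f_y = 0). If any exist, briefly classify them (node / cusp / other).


Singular points: {(-1, 0)}; classification: node.

Compute partial derivatives:
  f_x = 3*x**2 - 4*x*y + 4*x - 2*y**2 - 4*y + 1.
  f_y = -2*x**2 - 4*x*y - 4*x - 3*y**2 - 2*y - 2.
Scan x_0 ∈ {−4, ..., 4}. For each x_0, f_y(x_0, y) is a polynomial in y; find its integer roots y ∈ {−4, ..., 4}, then test f_x and f at those candidates.
  x = -4: f_y(-4, y) = -3*y**2 + 14*y - 18; no integer root y with |y| ≤ 4.
  x = -3: f_y(-3, y) = -3*y**2 + 10*y - 8; vanishes at y ∈ {2}. (-3, 2): f_x = 24 ≠ 0.
  x = -2: f_y(-2, y) = -3*y**2 + 6*y - 2; no integer root y with |y| ≤ 4.
  x = -1: f_y(-1, y) = -3*y**2 + 2*y; vanishes at y ∈ {0}. (-1, 0): f_x = 0, f = 0 — SINGULAR.
  x = 0: f_y(0, y) = -3*y**2 - 2*y - 2; no integer root y with |y| ≤ 4.
  x = 1: f_y(1, y) = -3*y**2 - 6*y - 8; no integer root y with |y| ≤ 4.
  x = 2: f_y(2, y) = -3*y**2 - 10*y - 18; no integer root y with |y| ≤ 4.
  x = 3: f_y(3, y) = -3*y**2 - 14*y - 32; no integer root y with |y| ≤ 4.
  x = 4: f_y(4, y) = -3*y**2 - 18*y - 50; no integer root y with |y| ≤ 4.
Only singular point on the grid: (-1, 0).
Classify: substitute x = -1 + u, y = 0 + v and expand: f = u**3 - 2*u**2*v - u**2 - 2*u*v**2 - v**3 + v**2.
No constant or linear terms (consistent with a singular point). Quadratic part: -u**2 + v**2. Cubic part: u**3 - 2*u**2*v - 2*u*v**2 - v**3.
The quadratic part v**2 - u**2 = (v − u)(v + u) splits into two distinct linear factors, so there are two distinct tangent lines y − 0 = ±(x − -1) — this is a node (ordinary double point).
Classification: node.


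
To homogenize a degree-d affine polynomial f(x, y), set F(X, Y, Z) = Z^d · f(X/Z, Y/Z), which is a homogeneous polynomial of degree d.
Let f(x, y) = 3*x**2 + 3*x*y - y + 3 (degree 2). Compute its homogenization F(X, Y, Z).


F(X, Y, Z) = 3*X**2 + 3*X*Y - Y*Z + 3*Z**2

deg(f) = 2.
Substitute x = X/Z, y = Y/Z into f, then multiply by Z^2.
  monomial 3·x^2·y^0 ↦ 3·X^2·Y^0·Z^0.
  monomial 3·x^1·y^1 ↦ 3·X^1·Y^1·Z^0.
  monomial -1·x^0·y^1 ↦ -1·X^0·Y^1·Z^1.
  monomial 3·x^0·y^0 ↦ 3·X^0·Y^0·Z^2.
Collecting: F(X, Y, Z) = 3*X**2 + 3*X*Y - Y*Z + 3*Z**2.


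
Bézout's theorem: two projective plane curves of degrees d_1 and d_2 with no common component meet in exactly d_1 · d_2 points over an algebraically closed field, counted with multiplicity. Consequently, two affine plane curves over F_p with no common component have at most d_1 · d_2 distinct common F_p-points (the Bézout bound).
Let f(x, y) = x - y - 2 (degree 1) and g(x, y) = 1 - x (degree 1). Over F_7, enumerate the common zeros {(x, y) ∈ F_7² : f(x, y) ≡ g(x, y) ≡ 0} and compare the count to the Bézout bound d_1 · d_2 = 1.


Common zeros: {(1, 6)}; count = 1; Bézout bound = 1.

deg(f) = 1, deg(g) = 1, so Bézout bound = 1.
Scan x ∈ F_7. For each x, list the y ∈ F_7 with f(x, y) ≡ 0 and those with g(x, y) ≡ 0 (mod 7); the common zeros in that column are the intersection.
  x = 0: f ≡ 0 at y ∈ {5}; g ≡ 0 at y ∈ ∅; common: ∅.
  x = 1: f ≡ 0 at y ∈ {6}; g ≡ 0 at y ∈ {0, 1, 2, 3, 4, 5, 6}; common: {6}.
  x = 2: f ≡ 0 at y ∈ {0}; g ≡ 0 at y ∈ ∅; common: ∅.
  x = 3: f ≡ 0 at y ∈ {1}; g ≡ 0 at y ∈ ∅; common: ∅.
  x = 4: f ≡ 0 at y ∈ {2}; g ≡ 0 at y ∈ ∅; common: ∅.
  x = 5: f ≡ 0 at y ∈ {3}; g ≡ 0 at y ∈ ∅; common: ∅.
  x = 6: f ≡ 0 at y ∈ {4}; g ≡ 0 at y ∈ ∅; common: ∅.
Collecting: common zeros = {(1, 6)}, so the count is 1.
Comparison with the Bézout bound: 1 ≤ 1 = deg(f)·deg(g), as expected for curves with no common component (the bound is attained).


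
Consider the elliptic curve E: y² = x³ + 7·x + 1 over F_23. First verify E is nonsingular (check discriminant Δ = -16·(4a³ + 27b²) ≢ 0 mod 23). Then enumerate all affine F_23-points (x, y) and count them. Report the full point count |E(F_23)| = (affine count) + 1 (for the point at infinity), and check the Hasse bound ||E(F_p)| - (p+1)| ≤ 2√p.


Affine points = {(0, 1), (0, 22), (1, 3), (1, 20), (2, 0), (3, 7), (3, 16), (4, 1), (4, 22), (5, 0), (6, 11), (6, 12), (7, 5), (7, 18), (10, 6), (10, 17), (11, 11), (11, 12), (13, 9), (13, 14), (15, 10), (15, 13), (16, 0), (18, 5), (18, 18), (19, 1), (19, 22), (21, 5), (21, 18), (22, 4), (22, 19)}; affine count = 31; |E(F_23)| = 32.

Discriminant check: Δ ∝ 4a³ + 27b² = 4·7³ + 27·1² = 4·343 + 27·1 ≡ 19 (mod 23). Nonzero ⇒ E is nonsingular.
For each x ∈ F_23, compute rhs = x³ + 7·x + 1 mod 23, then count y ∈ F_23 with y² ≡ rhs.
  x = 0: rhs = 1, matching y values: 1, 22 (2 points).
  x = 1: rhs = 9, matching y values: 3, 20 (2 points).
  x = 2: rhs = 0, matching y values: 0 (1 points).
  x = 3: rhs = 3, matching y values: 7, 16 (2 points).
  x = 4: rhs = 1, matching y values: 1, 22 (2 points).
  x = 5: rhs = 0, matching y values: 0 (1 points).
  x = 6: rhs = 6, matching y values: 11, 12 (2 points).
  x = 7: rhs = 2, matching y values: 5, 18 (2 points).
  x = 8: rhs = 17, matching y values: none (0 points).
  x = 9: rhs = 11, matching y values: none (0 points).
  x = 10: rhs = 13, matching y values: 6, 17 (2 points).
  x = 11: rhs = 6, matching y values: 11, 12 (2 points).
  x = 12: rhs = 19, matching y values: none (0 points).
  x = 13: rhs = 12, matching y values: 9, 14 (2 points).
  x = 14: rhs = 14, matching y values: none (0 points).
  x = 15: rhs = 8, matching y values: 10, 13 (2 points).
  x = 16: rhs = 0, matching y values: 0 (1 points).
  x = 17: rhs = 19, matching y values: none (0 points).
  x = 18: rhs = 2, matching y values: 5, 18 (2 points).
  x = 19: rhs = 1, matching y values: 1, 22 (2 points).
  x = 20: rhs = 22, matching y values: none (0 points).
  x = 21: rhs = 2, matching y values: 5, 18 (2 points).
  x = 22: rhs = 16, matching y values: 4, 19 (2 points).
Total affine count: 31.
Full point count |E(F_23)| = 31 + 1 = 32.
Hasse bound: |32 − (23+1)| = |8| = 8 ≤ 2√23 ≈ 9.5917 ✓.


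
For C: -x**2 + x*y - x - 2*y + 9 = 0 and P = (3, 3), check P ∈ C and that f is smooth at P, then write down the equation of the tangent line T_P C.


Tangent line at P: -4*x + y + 9 = 0.

Step 1: f(3, 3) = 0, so P lies on C.
Step 2: partial derivatives
  f_x(x, y) = -2*x + y - 1, f_y(x, y) = x - 2.
  f_x(P) = -4, f_y(P) = 1 (gradient nonzero, so P is smooth).
Step 3: tangent line at P: -4·(x − 3) + 1·(y − 3) = 0.
Expanding: -4*x + y + 9 = 0.


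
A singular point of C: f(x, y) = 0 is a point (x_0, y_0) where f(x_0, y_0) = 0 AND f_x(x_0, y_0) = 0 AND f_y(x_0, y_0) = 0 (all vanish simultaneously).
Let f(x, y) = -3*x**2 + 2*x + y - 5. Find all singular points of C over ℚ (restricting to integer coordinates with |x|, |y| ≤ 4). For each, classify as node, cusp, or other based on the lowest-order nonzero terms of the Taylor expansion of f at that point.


No singular points in the scanned grid; C is smooth there.

Compute partial derivatives:
  f_x = 2 - 6*x.
  f_y = 1.
f_y = 1 is a nonzero constant, so f_y never vanishes: no point (x, y) can satisfy f = f_x = f_y = 0. In particular no (x, y) ∈ {−4, ..., 4}² is singular; the curve is smooth.


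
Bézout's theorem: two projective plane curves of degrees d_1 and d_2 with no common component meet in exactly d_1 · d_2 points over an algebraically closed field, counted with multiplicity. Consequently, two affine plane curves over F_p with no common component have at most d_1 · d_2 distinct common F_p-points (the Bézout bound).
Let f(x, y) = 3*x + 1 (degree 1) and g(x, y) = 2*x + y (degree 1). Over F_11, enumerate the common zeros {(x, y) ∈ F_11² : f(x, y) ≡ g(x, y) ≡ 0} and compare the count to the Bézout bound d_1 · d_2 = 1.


Common zeros: {(7, 8)}; count = 1; Bézout bound = 1.

deg(f) = 1, deg(g) = 1, so Bézout bound = 1.
Scan x ∈ F_11. For each x, list the y ∈ F_11 with f(x, y) ≡ 0 and those with g(x, y) ≡ 0 (mod 11); the common zeros in that column are the intersection.
  x = 0: f ≡ 0 at y ∈ ∅; g ≡ 0 at y ∈ {0}; common: ∅.
  x = 1: f ≡ 0 at y ∈ ∅; g ≡ 0 at y ∈ {9}; common: ∅.
  x = 2: f ≡ 0 at y ∈ ∅; g ≡ 0 at y ∈ {7}; common: ∅.
  x = 3: f ≡ 0 at y ∈ ∅; g ≡ 0 at y ∈ {5}; common: ∅.
  x = 4: f ≡ 0 at y ∈ ∅; g ≡ 0 at y ∈ {3}; common: ∅.
  x = 5: f ≡ 0 at y ∈ ∅; g ≡ 0 at y ∈ {1}; common: ∅.
  x = 6: f ≡ 0 at y ∈ ∅; g ≡ 0 at y ∈ {10}; common: ∅.
  x = 7: f ≡ 0 at y ∈ {0, 1, 2, 3, 4, 5, 6, 7, 8, 9, 10}; g ≡ 0 at y ∈ {8}; common: {8}.
  x = 8: f ≡ 0 at y ∈ ∅; g ≡ 0 at y ∈ {6}; common: ∅.
  x = 9: f ≡ 0 at y ∈ ∅; g ≡ 0 at y ∈ {4}; common: ∅.
  x = 10: f ≡ 0 at y ∈ ∅; g ≡ 0 at y ∈ {2}; common: ∅.
Collecting: common zeros = {(7, 8)}, so the count is 1.
Comparison with the Bézout bound: 1 ≤ 1 = deg(f)·deg(g), as expected for curves with no common component (the bound is attained).


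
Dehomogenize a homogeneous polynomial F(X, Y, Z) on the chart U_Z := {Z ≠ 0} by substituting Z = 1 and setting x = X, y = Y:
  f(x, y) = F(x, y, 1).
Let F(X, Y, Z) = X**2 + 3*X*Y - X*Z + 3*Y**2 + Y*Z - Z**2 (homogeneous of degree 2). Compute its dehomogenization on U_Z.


f(x, y) = x**2 + 3*x*y - x + 3*y**2 + y - 1

On U_Z we set Z = 1. Each monomial c·X^i·Y^j·Z^k in F becomes c·x^i·y^j·1^k = c·x^i·y^j.
Substituting Z = 1: F(X, Y, 1) = x**2 + 3*x*y - x + 3*y**2 + y - 1.
Note: deg(f) ≤ deg(F) = 2; strict inequality happens when F is divisible by Z (lost terms).


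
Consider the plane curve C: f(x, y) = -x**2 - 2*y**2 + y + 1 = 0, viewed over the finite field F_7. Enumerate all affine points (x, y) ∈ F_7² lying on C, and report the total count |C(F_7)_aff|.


Affine F_7-points: {(0, 1), (0, 3), (1, 0), (1, 4), (3, 2), (4, 2), (6, 0), (6, 4)}; count = 8.

For each of the 49 pairs (x, y) ∈ F_7², evaluate f(x, y) mod 7. Record the zeros.
  x = 0: [0↦1, 1↦0, 2↦2, 3↦0, 4↦1, 5↦5, 6↦5]  zeros at y ∈ {1, 3}
  x = 1: [0↦0, 1↦6, 2↦1, 3↦6, 4↦0, 5↦4, 6↦4]  zeros at y ∈ {0, 4}
  x = 2: [0↦4, 1↦3, 2↦5, 3↦3, 4↦4, 5↦1, 6↦1]  zeros at y ∈ ∅
  x = 3: [0↦6, 1↦5, 2↦0, 3↦5, 4↦6, 5↦3, 6↦3]  zeros at y ∈ {2}
  x = 4: [0↦6, 1↦5, 2↦0, 3↦5, 4↦6, 5↦3, 6↦3]  zeros at y ∈ {2}
  x = 5: [0↦4, 1↦3, 2↦5, 3↦3, 4↦4, 5↦1, 6↦1]  zeros at y ∈ ∅
  x = 6: [0↦0, 1↦6, 2↦1, 3↦6, 4↦0, 5↦4, 6↦4]  zeros at y ∈ {0, 4}
Collecting zeros: affine points = {(0, 1), (0, 3), (1, 0), (1, 4), (3, 2), (4, 2), (6, 0), (6, 4)}.
Total count |C(F_7)_aff| = 8.
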